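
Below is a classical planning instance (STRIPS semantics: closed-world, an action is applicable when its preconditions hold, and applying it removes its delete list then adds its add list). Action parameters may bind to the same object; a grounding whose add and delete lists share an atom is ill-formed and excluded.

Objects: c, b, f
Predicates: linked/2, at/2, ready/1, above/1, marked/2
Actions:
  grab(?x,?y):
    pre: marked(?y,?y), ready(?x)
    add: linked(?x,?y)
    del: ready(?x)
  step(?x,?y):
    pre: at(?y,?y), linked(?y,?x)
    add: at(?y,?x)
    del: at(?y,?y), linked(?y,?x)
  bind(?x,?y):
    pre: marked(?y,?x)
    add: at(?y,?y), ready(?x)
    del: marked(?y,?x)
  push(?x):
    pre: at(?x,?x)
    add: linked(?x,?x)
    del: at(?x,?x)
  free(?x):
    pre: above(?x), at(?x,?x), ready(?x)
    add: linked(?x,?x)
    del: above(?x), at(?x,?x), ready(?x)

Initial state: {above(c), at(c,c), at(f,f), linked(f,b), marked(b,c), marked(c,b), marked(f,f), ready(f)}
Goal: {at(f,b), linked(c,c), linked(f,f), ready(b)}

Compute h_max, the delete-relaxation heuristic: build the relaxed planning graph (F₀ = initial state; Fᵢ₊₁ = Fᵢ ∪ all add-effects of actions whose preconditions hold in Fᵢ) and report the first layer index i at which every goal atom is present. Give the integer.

F0 = init (8 atoms)
F1 = F0 ∪ {at(b,b), at(f,b), linked(c,c), linked(f,f), ready(b), ready(c)}  (14 atoms)
goal ⊆ F1  ⇒  h_max = 1

1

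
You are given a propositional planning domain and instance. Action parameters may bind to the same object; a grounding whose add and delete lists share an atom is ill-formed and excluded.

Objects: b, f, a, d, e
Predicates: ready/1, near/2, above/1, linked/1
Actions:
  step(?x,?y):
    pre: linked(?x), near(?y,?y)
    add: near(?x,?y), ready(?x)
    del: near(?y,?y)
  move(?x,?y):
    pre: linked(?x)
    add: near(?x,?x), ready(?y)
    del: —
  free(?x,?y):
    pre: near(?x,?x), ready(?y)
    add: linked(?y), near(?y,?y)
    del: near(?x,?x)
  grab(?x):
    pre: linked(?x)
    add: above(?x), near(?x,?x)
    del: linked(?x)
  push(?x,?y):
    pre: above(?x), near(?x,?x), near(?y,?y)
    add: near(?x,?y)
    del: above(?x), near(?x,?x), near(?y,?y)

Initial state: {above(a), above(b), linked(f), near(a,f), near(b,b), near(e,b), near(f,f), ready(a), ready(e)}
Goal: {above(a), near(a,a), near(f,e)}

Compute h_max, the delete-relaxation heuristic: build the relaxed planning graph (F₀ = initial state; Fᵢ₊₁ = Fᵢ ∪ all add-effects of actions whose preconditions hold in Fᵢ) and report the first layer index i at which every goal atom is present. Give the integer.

F0 = init (9 atoms)
F1 = F0 ∪ {above(f), linked(a), linked(e), near(a,a), near(b,f), near(e,e), near(f,b), ready(b), ready(d), ready(f)}  (19 atoms)
F2 = F1 ∪ {above(e), linked(b), linked(d), near(a,b), near(a,e), near(b,a), near(b,e), near(d,d), near(e,a), near(e,f), near(f,a), near(f,e)}  (31 atoms)
goal ⊆ F2  ⇒  h_max = 2

2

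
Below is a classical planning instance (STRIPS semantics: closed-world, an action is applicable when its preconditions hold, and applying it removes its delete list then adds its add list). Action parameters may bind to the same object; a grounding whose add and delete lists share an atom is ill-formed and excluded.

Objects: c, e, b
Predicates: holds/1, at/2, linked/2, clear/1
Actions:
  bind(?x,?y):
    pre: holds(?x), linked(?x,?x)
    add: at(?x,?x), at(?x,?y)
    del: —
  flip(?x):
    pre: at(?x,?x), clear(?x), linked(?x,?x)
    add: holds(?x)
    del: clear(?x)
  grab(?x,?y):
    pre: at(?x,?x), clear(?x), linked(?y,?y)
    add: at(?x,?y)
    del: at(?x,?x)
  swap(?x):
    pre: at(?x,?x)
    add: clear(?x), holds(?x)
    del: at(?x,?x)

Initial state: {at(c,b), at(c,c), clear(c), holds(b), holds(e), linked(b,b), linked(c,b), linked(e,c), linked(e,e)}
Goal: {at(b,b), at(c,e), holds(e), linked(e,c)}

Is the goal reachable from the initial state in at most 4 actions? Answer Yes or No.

Yes

1. bind(b,c)  →  {at(b,b), at(b,c), at(c,b), at(c,c), clear(c), holds(b), holds(e), linked(b,b), linked(c,b), linked(e,c), linked(e,e)}
2. grab(c,e)  →  {at(b,b), at(b,c), at(c,b), at(c,e), clear(c), holds(b), holds(e), linked(b,b), linked(c,b), linked(e,c), linked(e,e)}
optimal plan length = 2; 2 ≤ 4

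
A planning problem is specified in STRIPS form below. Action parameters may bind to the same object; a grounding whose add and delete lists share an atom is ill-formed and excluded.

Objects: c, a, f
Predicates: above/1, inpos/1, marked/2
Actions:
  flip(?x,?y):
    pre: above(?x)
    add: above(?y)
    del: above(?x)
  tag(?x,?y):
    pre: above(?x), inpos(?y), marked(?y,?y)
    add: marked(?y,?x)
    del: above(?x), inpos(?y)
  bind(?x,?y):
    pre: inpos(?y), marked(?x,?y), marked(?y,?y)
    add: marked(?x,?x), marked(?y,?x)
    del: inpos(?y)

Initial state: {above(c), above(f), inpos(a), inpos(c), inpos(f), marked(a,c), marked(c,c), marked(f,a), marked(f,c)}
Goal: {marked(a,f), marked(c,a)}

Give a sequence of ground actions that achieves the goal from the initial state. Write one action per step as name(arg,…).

bind(a,c); tag(f,a)

1. bind(a,c)  →  {above(c), above(f), inpos(a), inpos(f), marked(a,a), marked(a,c), marked(c,a), marked(c,c), marked(f,a), marked(f,c)}
2. tag(f,a)  →  {above(c), inpos(f), marked(a,a), marked(a,c), marked(a,f), marked(c,a), marked(c,c), marked(f,a), marked(f,c)}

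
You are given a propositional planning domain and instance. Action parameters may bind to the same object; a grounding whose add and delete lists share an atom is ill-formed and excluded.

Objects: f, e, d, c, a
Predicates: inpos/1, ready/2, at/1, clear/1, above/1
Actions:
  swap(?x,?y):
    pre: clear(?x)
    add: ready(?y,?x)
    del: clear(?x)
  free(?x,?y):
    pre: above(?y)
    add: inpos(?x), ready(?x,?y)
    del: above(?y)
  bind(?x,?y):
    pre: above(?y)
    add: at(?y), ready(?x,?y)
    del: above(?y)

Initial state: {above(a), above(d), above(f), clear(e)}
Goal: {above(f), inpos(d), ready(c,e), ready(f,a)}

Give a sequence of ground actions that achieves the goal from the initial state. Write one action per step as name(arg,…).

1. swap(e,c)  →  {above(a), above(d), above(f), ready(c,e)}
2. free(f,a)  →  {above(d), above(f), inpos(f), ready(c,e), ready(f,a)}
3. free(d,d)  →  {above(f), inpos(d), inpos(f), ready(c,e), ready(d,d), ready(f,a)}

swap(e,c); free(f,a); free(d,d)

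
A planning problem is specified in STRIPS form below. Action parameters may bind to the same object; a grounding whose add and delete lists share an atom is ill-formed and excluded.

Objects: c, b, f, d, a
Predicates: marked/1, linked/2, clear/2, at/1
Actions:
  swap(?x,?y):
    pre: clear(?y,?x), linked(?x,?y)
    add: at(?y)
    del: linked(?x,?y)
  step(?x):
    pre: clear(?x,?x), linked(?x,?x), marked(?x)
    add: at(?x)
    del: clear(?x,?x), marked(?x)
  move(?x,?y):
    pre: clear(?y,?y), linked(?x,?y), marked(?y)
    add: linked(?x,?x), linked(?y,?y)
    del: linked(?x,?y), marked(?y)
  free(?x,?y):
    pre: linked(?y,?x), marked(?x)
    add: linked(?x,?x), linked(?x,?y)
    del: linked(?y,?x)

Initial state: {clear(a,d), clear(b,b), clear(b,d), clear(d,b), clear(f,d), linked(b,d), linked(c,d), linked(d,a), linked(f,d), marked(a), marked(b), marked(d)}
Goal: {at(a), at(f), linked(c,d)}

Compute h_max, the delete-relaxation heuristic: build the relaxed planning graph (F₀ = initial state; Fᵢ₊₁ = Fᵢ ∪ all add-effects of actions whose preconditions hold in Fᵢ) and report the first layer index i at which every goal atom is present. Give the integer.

2

F0 = init (12 atoms)
F1 = F0 ∪ {at(a), at(d), linked(a,a), linked(a,d), linked(d,b), linked(d,c), linked(d,d), linked(d,f)}  (20 atoms)
F2 = F1 ∪ {at(b), at(f), linked(b,b)}  (23 atoms)
goal ⊆ F2  ⇒  h_max = 2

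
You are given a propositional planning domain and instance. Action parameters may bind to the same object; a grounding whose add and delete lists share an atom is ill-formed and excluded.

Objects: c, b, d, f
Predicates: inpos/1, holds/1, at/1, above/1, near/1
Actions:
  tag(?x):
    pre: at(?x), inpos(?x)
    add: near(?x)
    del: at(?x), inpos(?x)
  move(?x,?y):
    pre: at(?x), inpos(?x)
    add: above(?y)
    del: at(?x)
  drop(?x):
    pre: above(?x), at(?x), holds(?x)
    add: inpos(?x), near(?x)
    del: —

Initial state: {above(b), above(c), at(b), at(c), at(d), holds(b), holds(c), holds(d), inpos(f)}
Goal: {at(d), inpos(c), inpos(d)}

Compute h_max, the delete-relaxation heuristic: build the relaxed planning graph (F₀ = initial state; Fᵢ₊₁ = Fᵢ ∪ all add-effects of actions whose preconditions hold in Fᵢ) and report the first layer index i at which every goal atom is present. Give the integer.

3

F0 = init (9 atoms)
F1 = F0 ∪ {inpos(b), inpos(c), near(b), near(c)}  (13 atoms)
F2 = F1 ∪ {above(d), above(f)}  (15 atoms)
F3 = F2 ∪ {inpos(d), near(d)}  (17 atoms)
goal ⊆ F3  ⇒  h_max = 3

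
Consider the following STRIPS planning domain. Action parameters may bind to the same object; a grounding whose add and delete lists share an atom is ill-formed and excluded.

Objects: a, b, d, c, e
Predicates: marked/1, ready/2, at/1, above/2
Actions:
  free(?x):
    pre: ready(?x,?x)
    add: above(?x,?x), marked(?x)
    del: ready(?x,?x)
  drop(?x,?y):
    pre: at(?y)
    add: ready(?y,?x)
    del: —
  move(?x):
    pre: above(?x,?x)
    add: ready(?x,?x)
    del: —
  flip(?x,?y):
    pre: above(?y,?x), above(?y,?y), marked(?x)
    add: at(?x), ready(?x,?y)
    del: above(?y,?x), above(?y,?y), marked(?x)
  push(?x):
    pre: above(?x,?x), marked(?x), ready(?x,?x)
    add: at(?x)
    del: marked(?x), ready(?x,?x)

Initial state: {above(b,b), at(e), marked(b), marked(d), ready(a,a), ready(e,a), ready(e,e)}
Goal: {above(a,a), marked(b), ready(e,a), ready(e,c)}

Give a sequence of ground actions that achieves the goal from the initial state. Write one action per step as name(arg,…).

1. free(a)  →  {above(a,a), above(b,b), at(e), marked(a), marked(b), marked(d), ready(e,a), ready(e,e)}
2. drop(c,e)  →  {above(a,a), above(b,b), at(e), marked(a), marked(b), marked(d), ready(e,a), ready(e,c), ready(e,e)}

free(a); drop(c,e)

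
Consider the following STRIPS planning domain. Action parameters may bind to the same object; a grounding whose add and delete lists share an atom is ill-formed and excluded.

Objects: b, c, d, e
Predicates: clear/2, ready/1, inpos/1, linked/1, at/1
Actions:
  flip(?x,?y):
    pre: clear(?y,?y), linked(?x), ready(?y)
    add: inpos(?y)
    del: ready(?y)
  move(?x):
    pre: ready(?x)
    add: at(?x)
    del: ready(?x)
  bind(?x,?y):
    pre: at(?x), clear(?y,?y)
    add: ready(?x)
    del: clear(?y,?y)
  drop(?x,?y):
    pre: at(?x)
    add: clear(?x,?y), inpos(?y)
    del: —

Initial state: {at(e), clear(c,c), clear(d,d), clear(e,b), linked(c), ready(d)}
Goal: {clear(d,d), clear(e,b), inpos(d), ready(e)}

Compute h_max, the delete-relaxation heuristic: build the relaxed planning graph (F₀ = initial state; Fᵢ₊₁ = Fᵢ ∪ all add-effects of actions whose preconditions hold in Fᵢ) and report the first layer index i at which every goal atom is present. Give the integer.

1

F0 = init (6 atoms)
F1 = F0 ∪ {at(d), clear(e,c), clear(e,d), clear(e,e), inpos(b), inpos(c), inpos(d), inpos(e), ready(e)}  (15 atoms)
goal ⊆ F1  ⇒  h_max = 1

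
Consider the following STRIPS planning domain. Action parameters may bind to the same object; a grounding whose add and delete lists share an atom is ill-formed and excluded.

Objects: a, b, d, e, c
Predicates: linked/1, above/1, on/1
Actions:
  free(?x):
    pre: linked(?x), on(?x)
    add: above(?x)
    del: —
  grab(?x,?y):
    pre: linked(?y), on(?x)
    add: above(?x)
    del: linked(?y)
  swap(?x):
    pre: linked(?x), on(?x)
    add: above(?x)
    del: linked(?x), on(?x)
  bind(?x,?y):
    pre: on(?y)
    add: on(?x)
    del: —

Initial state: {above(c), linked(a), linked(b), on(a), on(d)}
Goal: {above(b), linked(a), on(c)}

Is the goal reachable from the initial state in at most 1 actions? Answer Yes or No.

1. bind(b,a)  →  {above(c), linked(a), linked(b), on(a), on(b), on(d)}
2. free(b)  →  {above(b), above(c), linked(a), linked(b), on(a), on(b), on(d)}
3. bind(c,a)  →  {above(b), above(c), linked(a), linked(b), on(a), on(b), on(c), on(d)}
optimal plan length = 3; 3 > 1

No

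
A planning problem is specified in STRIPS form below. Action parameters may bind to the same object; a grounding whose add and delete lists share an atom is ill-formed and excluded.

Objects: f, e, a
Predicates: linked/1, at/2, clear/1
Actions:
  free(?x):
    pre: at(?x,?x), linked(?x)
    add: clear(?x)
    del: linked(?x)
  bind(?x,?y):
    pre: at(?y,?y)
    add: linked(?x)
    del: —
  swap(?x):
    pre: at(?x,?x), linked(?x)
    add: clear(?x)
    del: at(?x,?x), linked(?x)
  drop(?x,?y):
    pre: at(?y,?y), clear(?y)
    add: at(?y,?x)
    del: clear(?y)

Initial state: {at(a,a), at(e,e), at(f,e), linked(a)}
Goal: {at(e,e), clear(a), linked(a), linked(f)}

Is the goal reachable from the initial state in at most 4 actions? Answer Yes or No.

Yes

1. free(a)  →  {at(a,a), at(e,e), at(f,e), clear(a)}
2. bind(f,e)  →  {at(a,a), at(e,e), at(f,e), clear(a), linked(f)}
3. bind(a,e)  →  {at(a,a), at(e,e), at(f,e), clear(a), linked(a), linked(f)}
optimal plan length = 3; 3 ≤ 4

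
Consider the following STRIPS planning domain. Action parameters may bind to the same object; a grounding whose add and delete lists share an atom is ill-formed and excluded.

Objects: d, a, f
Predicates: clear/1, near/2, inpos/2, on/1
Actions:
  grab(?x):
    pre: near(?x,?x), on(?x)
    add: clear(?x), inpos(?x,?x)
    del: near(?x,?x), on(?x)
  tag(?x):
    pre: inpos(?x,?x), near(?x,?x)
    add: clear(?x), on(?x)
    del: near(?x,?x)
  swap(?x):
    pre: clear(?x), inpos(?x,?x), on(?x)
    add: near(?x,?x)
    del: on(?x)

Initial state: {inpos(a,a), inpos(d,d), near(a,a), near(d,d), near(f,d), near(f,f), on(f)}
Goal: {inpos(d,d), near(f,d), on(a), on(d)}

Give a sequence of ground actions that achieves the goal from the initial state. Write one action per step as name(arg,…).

tag(d); tag(a)

1. tag(d)  →  {clear(d), inpos(a,a), inpos(d,d), near(a,a), near(f,d), near(f,f), on(d), on(f)}
2. tag(a)  →  {clear(a), clear(d), inpos(a,a), inpos(d,d), near(f,d), near(f,f), on(a), on(d), on(f)}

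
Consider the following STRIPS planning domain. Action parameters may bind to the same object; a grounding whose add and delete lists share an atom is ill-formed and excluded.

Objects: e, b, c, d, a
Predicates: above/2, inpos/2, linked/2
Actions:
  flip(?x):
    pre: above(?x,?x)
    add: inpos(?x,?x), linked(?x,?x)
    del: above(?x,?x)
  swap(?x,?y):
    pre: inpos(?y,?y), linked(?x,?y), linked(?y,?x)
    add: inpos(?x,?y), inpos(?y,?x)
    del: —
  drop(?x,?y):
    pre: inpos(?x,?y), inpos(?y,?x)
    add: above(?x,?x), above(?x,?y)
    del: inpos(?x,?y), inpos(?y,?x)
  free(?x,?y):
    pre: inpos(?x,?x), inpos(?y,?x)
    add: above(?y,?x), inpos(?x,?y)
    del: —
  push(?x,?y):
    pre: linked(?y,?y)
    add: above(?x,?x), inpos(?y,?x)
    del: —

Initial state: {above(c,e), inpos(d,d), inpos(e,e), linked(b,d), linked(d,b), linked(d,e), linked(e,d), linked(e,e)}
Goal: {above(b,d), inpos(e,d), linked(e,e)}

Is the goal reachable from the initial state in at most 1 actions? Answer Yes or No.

No

1. swap(e,d)  →  {above(c,e), inpos(d,d), inpos(d,e), inpos(e,d), inpos(e,e), linked(b,d), linked(d,b), linked(d,e), linked(e,d), linked(e,e)}
2. swap(b,d)  →  {above(c,e), inpos(b,d), inpos(d,b), inpos(d,d), inpos(d,e), inpos(e,d), inpos(e,e), linked(b,d), linked(d,b), linked(d,e), linked(e,d), linked(e,e)}
3. drop(b,d)  →  {above(b,b), above(b,d), above(c,e), inpos(d,d), inpos(d,e), inpos(e,d), inpos(e,e), linked(b,d), linked(d,b), linked(d,e), linked(e,d), linked(e,e)}
optimal plan length = 3; 3 > 1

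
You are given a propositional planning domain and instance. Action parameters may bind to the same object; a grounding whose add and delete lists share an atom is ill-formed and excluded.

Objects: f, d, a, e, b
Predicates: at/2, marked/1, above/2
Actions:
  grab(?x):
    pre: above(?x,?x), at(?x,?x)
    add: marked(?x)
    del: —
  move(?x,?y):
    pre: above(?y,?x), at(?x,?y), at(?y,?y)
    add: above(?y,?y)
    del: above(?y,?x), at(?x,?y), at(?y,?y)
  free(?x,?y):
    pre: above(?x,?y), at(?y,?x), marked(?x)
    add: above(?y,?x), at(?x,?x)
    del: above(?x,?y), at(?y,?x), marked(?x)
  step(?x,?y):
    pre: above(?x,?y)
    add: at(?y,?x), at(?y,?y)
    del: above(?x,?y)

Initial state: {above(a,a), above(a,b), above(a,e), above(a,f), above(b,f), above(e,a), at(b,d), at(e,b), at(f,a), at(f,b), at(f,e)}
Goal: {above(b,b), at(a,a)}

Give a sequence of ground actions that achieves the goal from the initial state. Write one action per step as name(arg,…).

1. step(a,a)  →  {above(a,b), above(a,e), above(a,f), above(b,f), above(e,a), at(a,a), at(b,d), at(e,b), at(f,a), at(f,b), at(f,e)}
2. step(a,b)  →  {above(a,e), above(a,f), above(b,f), above(e,a), at(a,a), at(b,a), at(b,b), at(b,d), at(e,b), at(f,a), at(f,b), at(f,e)}
3. move(f,b)  →  {above(a,e), above(a,f), above(b,b), above(e,a), at(a,a), at(b,a), at(b,d), at(e,b), at(f,a), at(f,e)}

step(a,a); step(a,b); move(f,b)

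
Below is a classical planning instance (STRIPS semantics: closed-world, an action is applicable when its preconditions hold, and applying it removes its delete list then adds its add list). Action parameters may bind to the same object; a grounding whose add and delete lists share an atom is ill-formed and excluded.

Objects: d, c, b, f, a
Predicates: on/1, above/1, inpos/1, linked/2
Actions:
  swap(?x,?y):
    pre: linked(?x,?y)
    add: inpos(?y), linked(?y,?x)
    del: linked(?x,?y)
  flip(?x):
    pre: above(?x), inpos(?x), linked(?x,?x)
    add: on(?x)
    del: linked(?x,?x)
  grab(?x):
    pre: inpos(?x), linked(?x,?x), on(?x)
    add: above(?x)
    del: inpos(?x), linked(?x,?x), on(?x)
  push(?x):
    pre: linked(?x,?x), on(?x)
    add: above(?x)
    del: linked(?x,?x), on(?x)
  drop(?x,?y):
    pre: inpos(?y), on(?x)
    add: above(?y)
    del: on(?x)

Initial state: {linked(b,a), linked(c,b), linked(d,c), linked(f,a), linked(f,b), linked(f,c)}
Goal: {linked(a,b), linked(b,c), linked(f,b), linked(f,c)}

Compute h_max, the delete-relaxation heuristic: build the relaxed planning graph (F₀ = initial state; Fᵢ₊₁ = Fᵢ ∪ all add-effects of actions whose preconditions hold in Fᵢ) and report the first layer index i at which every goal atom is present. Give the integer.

F0 = init (6 atoms)
F1 = F0 ∪ {inpos(a), inpos(b), inpos(c), linked(a,b), linked(a,f), linked(b,c), linked(b,f), linked(c,d), linked(c,f)}  (15 atoms)
goal ⊆ F1  ⇒  h_max = 1

1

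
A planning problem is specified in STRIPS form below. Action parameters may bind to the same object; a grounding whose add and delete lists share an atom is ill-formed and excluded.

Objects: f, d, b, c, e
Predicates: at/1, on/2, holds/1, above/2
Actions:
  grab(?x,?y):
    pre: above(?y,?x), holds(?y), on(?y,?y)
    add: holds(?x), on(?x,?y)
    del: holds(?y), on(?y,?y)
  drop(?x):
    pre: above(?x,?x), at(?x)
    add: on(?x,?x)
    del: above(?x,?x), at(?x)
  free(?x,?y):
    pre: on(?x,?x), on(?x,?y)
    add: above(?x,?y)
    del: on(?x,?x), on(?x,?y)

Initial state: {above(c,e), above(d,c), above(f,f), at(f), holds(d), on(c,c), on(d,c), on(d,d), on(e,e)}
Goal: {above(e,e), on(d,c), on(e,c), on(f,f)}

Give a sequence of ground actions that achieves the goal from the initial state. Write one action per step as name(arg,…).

grab(c,d); grab(e,c); drop(f); free(e,e)

1. grab(c,d)  →  {above(c,e), above(d,c), above(f,f), at(f), holds(c), on(c,c), on(c,d), on(d,c), on(e,e)}
2. grab(e,c)  →  {above(c,e), above(d,c), above(f,f), at(f), holds(e), on(c,d), on(d,c), on(e,c), on(e,e)}
3. drop(f)  →  {above(c,e), above(d,c), holds(e), on(c,d), on(d,c), on(e,c), on(e,e), on(f,f)}
4. free(e,e)  →  {above(c,e), above(d,c), above(e,e), holds(e), on(c,d), on(d,c), on(e,c), on(f,f)}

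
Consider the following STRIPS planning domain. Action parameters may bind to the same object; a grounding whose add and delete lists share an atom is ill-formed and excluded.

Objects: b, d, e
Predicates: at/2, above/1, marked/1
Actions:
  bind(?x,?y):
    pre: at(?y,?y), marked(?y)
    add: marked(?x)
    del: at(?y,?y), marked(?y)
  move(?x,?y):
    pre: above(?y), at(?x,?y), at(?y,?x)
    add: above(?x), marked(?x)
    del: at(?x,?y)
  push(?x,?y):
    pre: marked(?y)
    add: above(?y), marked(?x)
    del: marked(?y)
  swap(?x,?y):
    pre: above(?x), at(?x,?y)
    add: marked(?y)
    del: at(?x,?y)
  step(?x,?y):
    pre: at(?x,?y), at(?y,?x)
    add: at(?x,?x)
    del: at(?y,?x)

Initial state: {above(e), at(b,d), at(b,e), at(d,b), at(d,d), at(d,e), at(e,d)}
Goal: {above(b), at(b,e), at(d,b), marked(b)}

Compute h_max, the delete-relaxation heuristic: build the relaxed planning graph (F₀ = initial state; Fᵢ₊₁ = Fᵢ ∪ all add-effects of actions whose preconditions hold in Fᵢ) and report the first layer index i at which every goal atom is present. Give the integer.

F0 = init (7 atoms)
F1 = F0 ∪ {above(d), at(b,b), at(e,e), marked(d)}  (11 atoms)
F2 = F1 ∪ {above(b), marked(b), marked(e)}  (14 atoms)
goal ⊆ F2  ⇒  h_max = 2

2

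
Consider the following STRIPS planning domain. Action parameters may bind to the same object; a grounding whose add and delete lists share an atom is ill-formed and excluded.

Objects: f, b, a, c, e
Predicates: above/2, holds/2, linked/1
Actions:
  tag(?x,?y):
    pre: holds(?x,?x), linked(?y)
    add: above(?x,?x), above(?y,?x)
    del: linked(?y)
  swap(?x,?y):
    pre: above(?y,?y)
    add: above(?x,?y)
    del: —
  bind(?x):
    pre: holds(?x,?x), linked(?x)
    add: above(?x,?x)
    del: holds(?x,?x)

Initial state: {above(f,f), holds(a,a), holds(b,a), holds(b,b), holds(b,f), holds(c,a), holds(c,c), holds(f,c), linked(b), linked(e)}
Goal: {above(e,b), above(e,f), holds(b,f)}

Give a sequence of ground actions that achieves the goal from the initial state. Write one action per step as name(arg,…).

tag(b,e); swap(e,f)

1. tag(b,e)  →  {above(b,b), above(e,b), above(f,f), holds(a,a), holds(b,a), holds(b,b), holds(b,f), holds(c,a), holds(c,c), holds(f,c), linked(b)}
2. swap(e,f)  →  {above(b,b), above(e,b), above(e,f), above(f,f), holds(a,a), holds(b,a), holds(b,b), holds(b,f), holds(c,a), holds(c,c), holds(f,c), linked(b)}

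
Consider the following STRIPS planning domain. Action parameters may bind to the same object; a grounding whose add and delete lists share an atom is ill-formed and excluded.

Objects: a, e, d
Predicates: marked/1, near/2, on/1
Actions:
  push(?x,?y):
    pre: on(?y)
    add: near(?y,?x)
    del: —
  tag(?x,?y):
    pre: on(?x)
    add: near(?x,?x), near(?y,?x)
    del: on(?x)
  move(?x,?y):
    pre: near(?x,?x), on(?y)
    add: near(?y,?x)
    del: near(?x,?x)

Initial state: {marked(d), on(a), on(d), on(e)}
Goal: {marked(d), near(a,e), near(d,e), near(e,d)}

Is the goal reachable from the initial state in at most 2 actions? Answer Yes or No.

No

1. push(e,a)  →  {marked(d), near(a,e), on(a), on(d), on(e)}
2. push(e,d)  →  {marked(d), near(a,e), near(d,e), on(a), on(d), on(e)}
3. push(d,e)  →  {marked(d), near(a,e), near(d,e), near(e,d), on(a), on(d), on(e)}
optimal plan length = 3; 3 > 2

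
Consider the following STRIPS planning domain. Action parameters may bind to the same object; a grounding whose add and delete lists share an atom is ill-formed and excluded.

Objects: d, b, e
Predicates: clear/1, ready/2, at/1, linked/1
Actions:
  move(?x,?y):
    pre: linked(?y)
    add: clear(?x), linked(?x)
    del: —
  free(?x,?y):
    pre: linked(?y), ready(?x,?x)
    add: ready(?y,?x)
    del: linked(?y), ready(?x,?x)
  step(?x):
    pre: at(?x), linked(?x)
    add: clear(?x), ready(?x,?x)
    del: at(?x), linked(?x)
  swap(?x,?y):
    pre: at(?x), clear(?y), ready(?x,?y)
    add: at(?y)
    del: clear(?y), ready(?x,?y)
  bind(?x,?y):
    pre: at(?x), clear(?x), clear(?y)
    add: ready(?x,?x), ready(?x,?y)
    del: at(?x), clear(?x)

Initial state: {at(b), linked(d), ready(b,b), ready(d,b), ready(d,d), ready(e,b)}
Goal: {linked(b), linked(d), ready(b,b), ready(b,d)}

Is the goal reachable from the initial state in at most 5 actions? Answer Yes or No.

Yes

1. move(d,d)  →  {at(b), clear(d), linked(d), ready(b,b), ready(d,b), ready(d,d), ready(e,b)}
2. move(b,d)  →  {at(b), clear(b), clear(d), linked(b), linked(d), ready(b,b), ready(d,b), ready(d,d), ready(e,b)}
3. bind(b,d)  →  {clear(d), linked(b), linked(d), ready(b,b), ready(b,d), ready(d,b), ready(d,d), ready(e,b)}
optimal plan length = 3; 3 ≤ 5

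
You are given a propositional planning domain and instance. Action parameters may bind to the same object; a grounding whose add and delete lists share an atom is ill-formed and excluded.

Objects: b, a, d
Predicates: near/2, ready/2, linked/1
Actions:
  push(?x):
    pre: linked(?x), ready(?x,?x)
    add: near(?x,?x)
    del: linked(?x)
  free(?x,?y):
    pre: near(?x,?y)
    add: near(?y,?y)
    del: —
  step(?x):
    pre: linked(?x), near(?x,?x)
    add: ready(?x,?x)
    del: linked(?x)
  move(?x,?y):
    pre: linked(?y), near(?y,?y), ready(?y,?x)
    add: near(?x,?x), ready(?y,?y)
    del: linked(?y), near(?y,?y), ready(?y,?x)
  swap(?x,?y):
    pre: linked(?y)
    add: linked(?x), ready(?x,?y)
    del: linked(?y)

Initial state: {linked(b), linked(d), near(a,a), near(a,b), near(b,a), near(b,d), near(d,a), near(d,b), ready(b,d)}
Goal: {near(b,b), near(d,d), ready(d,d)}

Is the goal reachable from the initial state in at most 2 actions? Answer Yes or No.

No

1. free(b,d)  →  {linked(b), linked(d), near(a,a), near(a,b), near(b,a), near(b,d), near(d,a), near(d,b), near(d,d), ready(b,d)}
2. free(a,b)  →  {linked(b), linked(d), near(a,a), near(a,b), near(b,a), near(b,b), near(b,d), near(d,a), near(d,b), near(d,d), ready(b,d)}
3. step(d)  →  {linked(b), near(a,a), near(a,b), near(b,a), near(b,b), near(b,d), near(d,a), near(d,b), near(d,d), ready(b,d), ready(d,d)}
optimal plan length = 3; 3 > 2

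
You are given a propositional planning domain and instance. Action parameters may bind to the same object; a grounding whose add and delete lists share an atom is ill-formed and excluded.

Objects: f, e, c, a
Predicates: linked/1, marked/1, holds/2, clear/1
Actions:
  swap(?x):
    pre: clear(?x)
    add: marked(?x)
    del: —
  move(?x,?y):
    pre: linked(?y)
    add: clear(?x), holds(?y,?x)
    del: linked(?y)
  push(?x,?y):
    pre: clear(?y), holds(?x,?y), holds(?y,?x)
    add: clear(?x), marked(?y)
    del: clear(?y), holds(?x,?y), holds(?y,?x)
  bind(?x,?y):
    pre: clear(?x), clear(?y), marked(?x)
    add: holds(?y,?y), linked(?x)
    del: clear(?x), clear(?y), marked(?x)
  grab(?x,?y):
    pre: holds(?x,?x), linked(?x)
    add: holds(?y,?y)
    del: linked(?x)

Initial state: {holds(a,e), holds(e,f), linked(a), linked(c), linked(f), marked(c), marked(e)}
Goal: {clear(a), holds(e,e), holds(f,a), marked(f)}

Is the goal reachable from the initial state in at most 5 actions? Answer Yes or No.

Yes

1. move(f,c)  →  {clear(f), holds(a,e), holds(c,f), holds(e,f), linked(a), linked(f), marked(c), marked(e)}
2. swap(f)  →  {clear(f), holds(a,e), holds(c,f), holds(e,f), linked(a), linked(f), marked(c), marked(e), marked(f)}
3. move(e,a)  →  {clear(e), clear(f), holds(a,e), holds(c,f), holds(e,f), linked(f), marked(c), marked(e), marked(f)}
4. move(a,f)  →  {clear(a), clear(e), clear(f), holds(a,e), holds(c,f), holds(e,f), holds(f,a), marked(c), marked(e), marked(f)}
5. bind(e,e)  →  {clear(a), clear(f), holds(a,e), holds(c,f), holds(e,e), holds(e,f), holds(f,a), linked(e), marked(c), marked(f)}
optimal plan length = 5; 5 ≤ 5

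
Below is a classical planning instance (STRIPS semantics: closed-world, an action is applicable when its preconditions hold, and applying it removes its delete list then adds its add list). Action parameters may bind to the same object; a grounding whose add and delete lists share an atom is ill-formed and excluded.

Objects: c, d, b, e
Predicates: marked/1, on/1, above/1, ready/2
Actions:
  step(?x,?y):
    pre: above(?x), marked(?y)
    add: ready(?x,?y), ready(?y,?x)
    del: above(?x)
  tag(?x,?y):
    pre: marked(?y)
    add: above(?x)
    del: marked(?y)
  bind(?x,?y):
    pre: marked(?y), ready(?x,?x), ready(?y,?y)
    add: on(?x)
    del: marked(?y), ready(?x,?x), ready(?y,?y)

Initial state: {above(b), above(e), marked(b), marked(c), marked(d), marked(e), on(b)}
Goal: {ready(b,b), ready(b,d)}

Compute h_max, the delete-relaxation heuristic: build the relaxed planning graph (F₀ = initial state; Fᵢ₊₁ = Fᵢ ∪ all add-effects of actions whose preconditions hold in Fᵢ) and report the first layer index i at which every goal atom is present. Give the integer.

1

F0 = init (7 atoms)
F1 = F0 ∪ {above(c), above(d), ready(b,b), ready(b,c), ready(b,d), ready(b,e), ready(c,b), ready(c,e), ready(d,b), ready(d,e), ready(e,b), ready(e,c), ready(e,d), ready(e,e)}  (21 atoms)
goal ⊆ F1  ⇒  h_max = 1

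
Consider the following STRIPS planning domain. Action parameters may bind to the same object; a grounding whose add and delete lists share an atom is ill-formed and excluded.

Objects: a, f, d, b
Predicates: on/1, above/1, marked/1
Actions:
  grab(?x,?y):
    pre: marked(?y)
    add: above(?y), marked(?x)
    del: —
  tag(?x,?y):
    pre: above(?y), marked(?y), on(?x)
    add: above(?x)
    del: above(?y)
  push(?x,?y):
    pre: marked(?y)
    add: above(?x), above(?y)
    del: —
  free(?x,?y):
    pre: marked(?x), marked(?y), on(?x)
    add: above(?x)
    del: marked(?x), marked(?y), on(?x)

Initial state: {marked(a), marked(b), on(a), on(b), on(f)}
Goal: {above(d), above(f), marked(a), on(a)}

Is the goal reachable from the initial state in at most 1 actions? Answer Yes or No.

No

1. grab(f,a)  →  {above(a), marked(a), marked(b), marked(f), on(a), on(b), on(f)}
2. push(d,f)  →  {above(a), above(d), above(f), marked(a), marked(b), marked(f), on(a), on(b), on(f)}
optimal plan length = 2; 2 > 1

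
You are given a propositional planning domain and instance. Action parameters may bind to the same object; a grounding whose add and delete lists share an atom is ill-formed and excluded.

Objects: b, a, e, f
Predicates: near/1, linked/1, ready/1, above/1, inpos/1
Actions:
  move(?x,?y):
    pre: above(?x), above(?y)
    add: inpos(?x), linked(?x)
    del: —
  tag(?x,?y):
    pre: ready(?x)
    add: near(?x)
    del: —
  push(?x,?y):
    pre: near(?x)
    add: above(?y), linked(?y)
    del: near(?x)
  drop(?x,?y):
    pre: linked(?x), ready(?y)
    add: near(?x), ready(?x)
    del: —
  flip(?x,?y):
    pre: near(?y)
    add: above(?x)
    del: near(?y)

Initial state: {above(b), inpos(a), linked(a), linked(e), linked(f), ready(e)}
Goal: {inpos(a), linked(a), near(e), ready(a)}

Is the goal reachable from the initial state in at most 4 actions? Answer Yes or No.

1. tag(e,b)  →  {above(b), inpos(a), linked(a), linked(e), linked(f), near(e), ready(e)}
2. drop(a,e)  →  {above(b), inpos(a), linked(a), linked(e), linked(f), near(a), near(e), ready(a), ready(e)}
optimal plan length = 2; 2 ≤ 4

Yes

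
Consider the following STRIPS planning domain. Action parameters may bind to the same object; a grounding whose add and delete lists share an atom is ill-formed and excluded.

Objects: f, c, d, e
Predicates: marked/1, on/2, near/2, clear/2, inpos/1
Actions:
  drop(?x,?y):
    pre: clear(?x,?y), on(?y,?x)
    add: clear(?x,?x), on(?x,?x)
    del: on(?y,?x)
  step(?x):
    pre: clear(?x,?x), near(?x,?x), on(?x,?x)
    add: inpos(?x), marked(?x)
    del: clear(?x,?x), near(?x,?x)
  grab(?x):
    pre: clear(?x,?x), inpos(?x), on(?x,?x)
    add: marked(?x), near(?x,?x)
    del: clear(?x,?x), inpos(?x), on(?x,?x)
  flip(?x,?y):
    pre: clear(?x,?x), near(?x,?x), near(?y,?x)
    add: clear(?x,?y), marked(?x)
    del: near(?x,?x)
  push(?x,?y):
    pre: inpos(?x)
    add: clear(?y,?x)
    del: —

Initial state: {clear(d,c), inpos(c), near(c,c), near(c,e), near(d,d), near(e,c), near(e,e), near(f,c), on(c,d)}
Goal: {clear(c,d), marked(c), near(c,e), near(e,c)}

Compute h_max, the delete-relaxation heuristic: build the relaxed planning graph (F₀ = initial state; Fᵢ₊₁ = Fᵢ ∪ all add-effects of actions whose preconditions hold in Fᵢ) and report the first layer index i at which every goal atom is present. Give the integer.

F0 = init (9 atoms)
F1 = F0 ∪ {clear(c,c), clear(d,d), clear(e,c), clear(f,c), on(d,d)}  (14 atoms)
F2 = F1 ∪ {clear(c,e), clear(c,f), inpos(d), marked(c), marked(d)}  (19 atoms)
F3 = F2 ∪ {clear(c,d), clear(e,d), clear(f,d)}  (22 atoms)
goal ⊆ F3  ⇒  h_max = 3

3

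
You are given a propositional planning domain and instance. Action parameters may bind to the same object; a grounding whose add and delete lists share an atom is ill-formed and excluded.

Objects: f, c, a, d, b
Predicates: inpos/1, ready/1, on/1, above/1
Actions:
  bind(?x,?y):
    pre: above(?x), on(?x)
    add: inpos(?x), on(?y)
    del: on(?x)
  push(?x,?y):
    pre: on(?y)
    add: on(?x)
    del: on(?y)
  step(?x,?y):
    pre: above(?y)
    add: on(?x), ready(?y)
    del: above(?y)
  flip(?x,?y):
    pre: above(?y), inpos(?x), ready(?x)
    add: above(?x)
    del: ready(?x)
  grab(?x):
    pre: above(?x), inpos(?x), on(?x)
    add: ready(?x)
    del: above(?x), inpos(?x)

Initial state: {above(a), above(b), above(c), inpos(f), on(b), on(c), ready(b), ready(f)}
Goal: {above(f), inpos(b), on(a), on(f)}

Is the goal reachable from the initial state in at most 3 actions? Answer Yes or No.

Yes

1. bind(c,f)  →  {above(a), above(b), above(c), inpos(c), inpos(f), on(b), on(f), ready(b), ready(f)}
2. bind(b,a)  →  {above(a), above(b), above(c), inpos(b), inpos(c), inpos(f), on(a), on(f), ready(b), ready(f)}
3. flip(f,c)  →  {above(a), above(b), above(c), above(f), inpos(b), inpos(c), inpos(f), on(a), on(f), ready(b)}
optimal plan length = 3; 3 ≤ 3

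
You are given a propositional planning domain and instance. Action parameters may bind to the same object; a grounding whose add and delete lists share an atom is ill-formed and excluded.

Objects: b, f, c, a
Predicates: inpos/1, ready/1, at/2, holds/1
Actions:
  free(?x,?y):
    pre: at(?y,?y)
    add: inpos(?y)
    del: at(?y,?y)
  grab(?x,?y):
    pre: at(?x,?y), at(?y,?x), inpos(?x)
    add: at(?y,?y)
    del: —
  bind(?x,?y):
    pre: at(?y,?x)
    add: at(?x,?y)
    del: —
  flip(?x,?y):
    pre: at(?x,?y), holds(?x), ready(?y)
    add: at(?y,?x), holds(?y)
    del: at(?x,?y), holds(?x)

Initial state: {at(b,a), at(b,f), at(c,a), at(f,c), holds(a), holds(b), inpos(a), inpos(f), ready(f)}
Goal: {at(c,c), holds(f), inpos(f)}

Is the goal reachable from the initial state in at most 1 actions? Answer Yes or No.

No

1. bind(c,f)  →  {at(b,a), at(b,f), at(c,a), at(c,f), at(f,c), holds(a), holds(b), inpos(a), inpos(f), ready(f)}
2. grab(f,c)  →  {at(b,a), at(b,f), at(c,a), at(c,c), at(c,f), at(f,c), holds(a), holds(b), inpos(a), inpos(f), ready(f)}
3. flip(b,f)  →  {at(b,a), at(c,a), at(c,c), at(c,f), at(f,b), at(f,c), holds(a), holds(f), inpos(a), inpos(f), ready(f)}
optimal plan length = 3; 3 > 1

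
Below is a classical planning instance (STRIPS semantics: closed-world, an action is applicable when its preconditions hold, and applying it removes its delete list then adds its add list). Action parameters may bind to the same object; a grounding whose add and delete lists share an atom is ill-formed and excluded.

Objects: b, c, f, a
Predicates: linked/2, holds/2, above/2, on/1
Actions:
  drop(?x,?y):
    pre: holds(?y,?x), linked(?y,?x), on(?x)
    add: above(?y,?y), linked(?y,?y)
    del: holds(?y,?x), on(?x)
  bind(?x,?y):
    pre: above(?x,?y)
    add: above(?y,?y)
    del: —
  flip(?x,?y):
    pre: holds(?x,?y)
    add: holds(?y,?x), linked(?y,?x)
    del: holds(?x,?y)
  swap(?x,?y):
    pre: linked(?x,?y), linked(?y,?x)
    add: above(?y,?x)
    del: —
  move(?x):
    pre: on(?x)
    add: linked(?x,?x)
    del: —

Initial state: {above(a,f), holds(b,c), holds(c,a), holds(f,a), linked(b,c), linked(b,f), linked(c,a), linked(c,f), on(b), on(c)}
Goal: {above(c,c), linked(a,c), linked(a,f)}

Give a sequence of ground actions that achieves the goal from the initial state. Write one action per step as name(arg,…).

1. flip(b,c)  →  {above(a,f), holds(c,a), holds(c,b), holds(f,a), linked(b,c), linked(b,f), linked(c,a), linked(c,b), linked(c,f), on(b), on(c)}
2. drop(b,c)  →  {above(a,f), above(c,c), holds(c,a), holds(f,a), linked(b,c), linked(b,f), linked(c,a), linked(c,b), linked(c,c), linked(c,f), on(c)}
3. flip(c,a)  →  {above(a,f), above(c,c), holds(a,c), holds(f,a), linked(a,c), linked(b,c), linked(b,f), linked(c,a), linked(c,b), linked(c,c), linked(c,f), on(c)}
4. flip(f,a)  →  {above(a,f), above(c,c), holds(a,c), holds(a,f), linked(a,c), linked(a,f), linked(b,c), linked(b,f), linked(c,a), linked(c,b), linked(c,c), linked(c,f), on(c)}

flip(b,c); drop(b,c); flip(c,a); flip(f,a)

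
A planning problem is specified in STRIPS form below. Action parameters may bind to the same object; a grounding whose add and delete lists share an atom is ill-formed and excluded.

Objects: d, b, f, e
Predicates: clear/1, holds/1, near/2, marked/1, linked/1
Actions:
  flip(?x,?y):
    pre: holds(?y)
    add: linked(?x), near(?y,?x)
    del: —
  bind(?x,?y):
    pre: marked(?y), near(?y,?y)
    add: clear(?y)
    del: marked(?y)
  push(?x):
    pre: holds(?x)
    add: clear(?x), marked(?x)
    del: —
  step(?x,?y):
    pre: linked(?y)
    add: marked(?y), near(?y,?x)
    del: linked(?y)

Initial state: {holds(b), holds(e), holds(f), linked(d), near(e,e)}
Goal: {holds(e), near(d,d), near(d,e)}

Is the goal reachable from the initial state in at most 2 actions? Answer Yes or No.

No

1. step(d,d)  →  {holds(b), holds(e), holds(f), marked(d), near(d,d), near(e,e)}
2. flip(d,b)  →  {holds(b), holds(e), holds(f), linked(d), marked(d), near(b,d), near(d,d), near(e,e)}
3. step(e,d)  →  {holds(b), holds(e), holds(f), marked(d), near(b,d), near(d,d), near(d,e), near(e,e)}
optimal plan length = 3; 3 > 2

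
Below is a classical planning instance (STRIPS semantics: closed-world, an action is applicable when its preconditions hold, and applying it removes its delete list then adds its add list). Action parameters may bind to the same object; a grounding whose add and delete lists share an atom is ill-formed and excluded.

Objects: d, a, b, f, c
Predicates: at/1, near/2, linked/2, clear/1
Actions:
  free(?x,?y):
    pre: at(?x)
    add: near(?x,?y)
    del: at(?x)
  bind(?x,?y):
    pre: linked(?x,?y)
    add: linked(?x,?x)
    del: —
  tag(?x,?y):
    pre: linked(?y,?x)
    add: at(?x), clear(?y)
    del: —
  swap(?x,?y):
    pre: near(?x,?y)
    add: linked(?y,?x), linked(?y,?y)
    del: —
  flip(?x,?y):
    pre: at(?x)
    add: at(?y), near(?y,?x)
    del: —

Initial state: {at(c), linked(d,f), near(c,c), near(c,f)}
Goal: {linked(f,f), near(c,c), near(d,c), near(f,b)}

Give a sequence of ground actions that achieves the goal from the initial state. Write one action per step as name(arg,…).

1. tag(f,d)  →  {at(c), at(f), clear(d), linked(d,f), near(c,c), near(c,f)}
2. free(f,b)  →  {at(c), clear(d), linked(d,f), near(c,c), near(c,f), near(f,b)}
3. swap(c,f)  →  {at(c), clear(d), linked(d,f), linked(f,c), linked(f,f), near(c,c), near(c,f), near(f,b)}
4. flip(c,d)  →  {at(c), at(d), clear(d), linked(d,f), linked(f,c), linked(f,f), near(c,c), near(c,f), near(d,c), near(f,b)}

tag(f,d); free(f,b); swap(c,f); flip(c,d)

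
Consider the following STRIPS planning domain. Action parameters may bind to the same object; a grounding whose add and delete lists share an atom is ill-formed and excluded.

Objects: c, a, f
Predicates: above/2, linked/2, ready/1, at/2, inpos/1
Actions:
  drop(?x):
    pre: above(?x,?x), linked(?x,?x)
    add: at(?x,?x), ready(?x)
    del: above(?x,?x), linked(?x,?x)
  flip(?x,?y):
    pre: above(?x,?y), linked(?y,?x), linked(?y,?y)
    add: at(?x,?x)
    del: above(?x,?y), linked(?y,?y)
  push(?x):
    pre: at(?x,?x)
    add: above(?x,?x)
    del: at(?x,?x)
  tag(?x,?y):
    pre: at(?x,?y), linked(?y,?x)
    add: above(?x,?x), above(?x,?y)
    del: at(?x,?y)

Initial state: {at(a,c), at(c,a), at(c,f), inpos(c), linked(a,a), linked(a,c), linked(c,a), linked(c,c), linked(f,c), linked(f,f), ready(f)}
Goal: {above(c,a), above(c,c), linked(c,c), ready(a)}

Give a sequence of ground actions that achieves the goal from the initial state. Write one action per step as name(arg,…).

1. tag(c,a)  →  {above(c,a), above(c,c), at(a,c), at(c,f), inpos(c), linked(a,a), linked(a,c), linked(c,a), linked(c,c), linked(f,c), linked(f,f), ready(f)}
2. tag(a,c)  →  {above(a,a), above(a,c), above(c,a), above(c,c), at(c,f), inpos(c), linked(a,a), linked(a,c), linked(c,a), linked(c,c), linked(f,c), linked(f,f), ready(f)}
3. drop(a)  →  {above(a,c), above(c,a), above(c,c), at(a,a), at(c,f), inpos(c), linked(a,c), linked(c,a), linked(c,c), linked(f,c), linked(f,f), ready(a), ready(f)}

tag(c,a); tag(a,c); drop(a)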